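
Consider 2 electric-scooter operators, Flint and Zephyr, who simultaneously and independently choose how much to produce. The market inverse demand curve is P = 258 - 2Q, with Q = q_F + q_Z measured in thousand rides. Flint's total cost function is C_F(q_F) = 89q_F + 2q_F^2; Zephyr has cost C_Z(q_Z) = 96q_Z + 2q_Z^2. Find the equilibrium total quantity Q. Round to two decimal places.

33.10

Flint's profit: π_F = (258 - 2Q)q_F - (89q_F + 2q_F²). Setting ∂π_F/∂q_F = 0: 169 - 8q_F - 2(q_Z) = 0.
Zephyr's first-order condition: 162 - 8q_Z - 2(q_F) = 0.
Rearranging gives the reaction functions q_F = (169 - 2q_Z)/8 and q_Z = (162 - 2q_F)/8.
Substituting one into the other gives q_F = 257/15 and q_Z = 479/30.
Total output Q = 257/15 + 479/30 = 331/10.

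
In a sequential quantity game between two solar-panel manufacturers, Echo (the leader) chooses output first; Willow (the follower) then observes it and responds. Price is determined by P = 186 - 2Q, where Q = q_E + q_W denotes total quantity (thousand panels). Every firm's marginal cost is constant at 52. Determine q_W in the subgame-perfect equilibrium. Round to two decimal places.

Solve by backward induction. Given q_E, the follower Willow maximises π_W = (186 - 2q_E - 2q_W)q_W - 52q_W.
∂π_W/∂q_W = 134 - 2q_E - 4q_W = 0 gives the reaction function q_W = (134 - 2q_E)/4.
The leader anticipates this reaction. Substituting into P = 186 - 2Q gives P = 119 - q_E, so π_E = (119 - q_E)q_E - 52q_E.
Leader FOC: 67 - 2q_E = 0, so q_E = 67/2.
Then q_W = (134 - 2·(67/2))/4 = 67/4.

16.75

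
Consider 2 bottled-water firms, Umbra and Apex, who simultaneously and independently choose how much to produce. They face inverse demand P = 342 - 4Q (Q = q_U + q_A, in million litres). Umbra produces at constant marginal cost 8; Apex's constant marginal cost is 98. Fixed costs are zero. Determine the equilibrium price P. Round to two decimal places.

Umbra's profit: π_U = (342 - 4Q)q_U - (8q_U). Setting ∂π_U/∂q_U = 0: 334 - 8q_U - 4(q_A) = 0.
Apex's first-order condition: 244 - 8q_A - 4(q_U) = 0.
Rearranging gives the reaction functions q_U = (334 - 4q_A)/8 and q_A = (244 - 4q_U)/8.
Substituting one into the other gives q_U = 106/3 and q_A = 77/6.
Total output Q = 289/6, so price P = 342 - 4·(289/6) = 448/3.

149.33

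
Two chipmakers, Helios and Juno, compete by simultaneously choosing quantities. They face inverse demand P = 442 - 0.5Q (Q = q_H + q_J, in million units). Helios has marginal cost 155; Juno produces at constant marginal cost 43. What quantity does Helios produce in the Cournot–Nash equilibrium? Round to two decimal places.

116.67

Helios's profit: π_H = (442 - 0.5Q)q_H - (155q_H). Setting ∂π_H/∂q_H = 0: 287 - q_H - (1/2)(q_J) = 0.
Juno's profit: π_J = (442 - 0.5Q)q_J - (43q_J). Setting ∂π_J/∂q_J = 0: 399 - q_J - (1/2)(q_H) = 0.
Rearranging gives the reaction functions q_H = (287 - (1/2)q_J) and q_J = (399 - (1/2)q_H).
Substituting one into the other gives q_H = 350/3 and q_J = 1022/3.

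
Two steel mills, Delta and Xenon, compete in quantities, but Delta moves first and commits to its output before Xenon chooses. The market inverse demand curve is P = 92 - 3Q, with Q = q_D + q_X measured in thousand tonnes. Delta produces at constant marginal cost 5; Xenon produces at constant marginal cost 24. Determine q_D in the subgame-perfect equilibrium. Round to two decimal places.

The follower Xenon best-responds to any q_D: π_X = (92 - 3Q)q_X - 24q_X.
∂π_X/∂q_X = 68 - 3q_D - 6q_X = 0 gives the reaction function q_X = (68 - 3q_D)/6.
Delta substitutes q_X(q_D) into its own profit: π_D = q_D(92 - 3q_D - (68 - 3q_D)/2) - 5q_D = (58 - (3/2)q_D)q_D - 5q_D.
Leader FOC: 53 - 3q_D = 0, so q_D = 53/3.
Then q_X = (68 - 3·(53/3))/6 = 5/2.

17.67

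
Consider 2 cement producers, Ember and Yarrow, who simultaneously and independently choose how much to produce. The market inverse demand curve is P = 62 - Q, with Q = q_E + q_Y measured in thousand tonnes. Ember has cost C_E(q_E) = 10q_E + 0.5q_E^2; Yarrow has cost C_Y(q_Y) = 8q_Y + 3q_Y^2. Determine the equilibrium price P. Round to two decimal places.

41.48

Ember's profit: π_E = (62 - Q)q_E - (10q_E + (1/2)q_E²). Setting ∂π_E/∂q_E = 0: 52 - 3q_E - (q_Y) = 0.
Yarrow's first-order condition: 54 - 8q_Y - (q_E) = 0.
So q_E = (52 - q_Y)/3 and q_Y = (54 - q_E)/8.
Solving the pair: q_E = 362/23, q_Y = 110/23.
Total output Q = 472/23, so price P = 62 - 472/23 = 954/23.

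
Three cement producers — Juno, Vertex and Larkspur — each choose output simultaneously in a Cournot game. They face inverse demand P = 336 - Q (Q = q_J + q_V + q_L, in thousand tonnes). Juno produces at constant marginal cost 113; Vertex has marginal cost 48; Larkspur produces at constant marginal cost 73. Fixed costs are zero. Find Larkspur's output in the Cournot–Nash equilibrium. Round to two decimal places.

69.50

Juno's profit: π_J = (336 - Q)q_J - (113q_J). Setting ∂π_J/∂q_J = 0: 223 - 2q_J - (q_V + q_L) = 0.
Vertex's profit: π_V = (336 - Q)q_V - (48q_V). Setting ∂π_V/∂q_V = 0: 288 - 2q_V - (q_J + q_L) = 0.
Larkspur's first-order condition: 263 - 2q_L - (q_J + q_V) = 0.
Adding the 3 conditions: 774 − 2Q − 2Q = 0, i.e. Q = 387/2.
Back-substituting: q_J = (223 − 387/2) = 59/2, q_V = (288 − 387/2) = 189/2, q_L = (263 − 387/2) = 139/2.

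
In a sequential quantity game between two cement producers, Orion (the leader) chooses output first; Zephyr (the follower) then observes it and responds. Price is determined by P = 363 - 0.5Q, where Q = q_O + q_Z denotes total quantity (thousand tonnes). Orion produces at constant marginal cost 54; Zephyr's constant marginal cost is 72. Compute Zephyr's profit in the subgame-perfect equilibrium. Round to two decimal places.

Solve by backward induction. Given q_O, the follower Zephyr maximises π_Z = (363 - (1/2)q_O - (1/2)q_Z)q_Z - 72q_Z.
Setting the follower's marginal profit to zero, 291 - (1/2)q_O - q_Z = 0, i.e. q_Z = (291 - (1/2)q_O).
Orion substitutes q_Z(q_O) into its own profit: π_O = q_O(363 - (1/2)q_O - (291 - (1/2)q_O)/2) - 54q_O = (435/2 - (1/4)q_O)q_O - 54q_O.
Maximising: ∂π_O/∂q_O = 327/2 - (1/2)q_O = 0, giving q_O = 327.
Then q_Z = (291 - (1/2)·327) = 255/2.
Price P = 363 - (1/2)·(909/2) = 543/4.
Zephyr's profit: (543/4 - 72)·(255/2) = 8128.1250.

8128.13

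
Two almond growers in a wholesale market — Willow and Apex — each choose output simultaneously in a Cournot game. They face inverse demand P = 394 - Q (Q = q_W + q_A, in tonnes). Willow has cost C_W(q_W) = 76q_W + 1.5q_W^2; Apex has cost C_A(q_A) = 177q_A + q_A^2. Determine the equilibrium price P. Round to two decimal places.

Willow's profit: π_W = (394 - Q)q_W - (76q_W + (3/2)q_W²). Setting ∂π_W/∂q_W = 0: 318 - 5q_W - (q_A) = 0.
Apex's profit: π_A = (394 - Q)q_A - (177q_A + q_A²). Setting ∂π_A/∂q_A = 0: 217 - 4q_A - (q_W) = 0.
Rearranging gives the reaction functions q_W = (318 - q_A)/5 and q_A = (217 - q_W)/4.
Solving the pair: q_W = 1055/19, q_A = 767/19.
Total output Q = 1822/19, so price P = 394 - 1822/19 = 298.1053.

298.11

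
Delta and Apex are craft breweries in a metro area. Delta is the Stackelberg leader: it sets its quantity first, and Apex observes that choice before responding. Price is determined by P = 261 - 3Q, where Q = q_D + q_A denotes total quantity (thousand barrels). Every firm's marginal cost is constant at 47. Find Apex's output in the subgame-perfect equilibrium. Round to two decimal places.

17.83

Solve by backward induction. Given q_D, the follower Apex maximises π_A = (261 - 3q_D - 3q_A)q_A - 47q_A.
Follower FOC: 214 - 3q_D - 6q_A = 0, so q_A(q_D) = (214 - 3q_D)/6.
The leader anticipates this reaction. Substituting into P = 261 - 3Q gives P = 154 - (3/2)q_D, so π_D = (154 - (3/2)q_D)q_D - 47q_D.
The leader's first-order condition 107 - 3q_D = 0 yields q_D = 107/3.
Then q_A = (214 - 3·(107/3))/6 = 107/6.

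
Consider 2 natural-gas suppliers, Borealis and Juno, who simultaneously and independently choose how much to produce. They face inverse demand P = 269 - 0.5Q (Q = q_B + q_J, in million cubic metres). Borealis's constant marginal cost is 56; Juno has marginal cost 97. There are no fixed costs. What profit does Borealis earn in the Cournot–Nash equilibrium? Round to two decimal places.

Borealis's profit: π_B = (269 - 0.5Q)q_B - (56q_B). Setting ∂π_B/∂q_B = 0: 213 - q_B - (1/2)(q_J) = 0.
Juno's profit: π_J = (269 - 0.5Q)q_J - (97q_J). Setting ∂π_J/∂q_J = 0: 172 - q_J - (1/2)(q_B) = 0.
So q_B = (213 - (1/2)q_J) and q_J = (172 - (1/2)q_B).
Solving the pair: q_B = 508/3, q_J = 262/3.
Price P = 269 - (1/2)·(770/3) = 422/3.
Borealis's profit: (422/3 - 56)·(508/3) = 14336.8889.

14336.89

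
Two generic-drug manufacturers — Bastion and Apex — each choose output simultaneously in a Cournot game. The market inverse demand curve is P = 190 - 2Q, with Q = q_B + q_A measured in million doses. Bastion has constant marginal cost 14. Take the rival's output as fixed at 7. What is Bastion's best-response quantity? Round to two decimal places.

40.50

With the rival's output fixed at 7, Bastion's profit is π_B = (190 - 2·7 - 2q_B)q_B - (14q_B) = (176 - 2q_B)q_B - (14q_B).
∂π_B/∂q_B = 162 - 4q_B = 0, so q_B = 81/2.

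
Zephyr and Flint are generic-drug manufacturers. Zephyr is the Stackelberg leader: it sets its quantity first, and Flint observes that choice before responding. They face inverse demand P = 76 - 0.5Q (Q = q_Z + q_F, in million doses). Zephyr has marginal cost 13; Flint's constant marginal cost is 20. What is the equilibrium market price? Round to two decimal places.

30.50

The follower Flint best-responds to any q_Z: π_F = (76 - 0.5Q)q_F - 20q_F.
Setting the follower's marginal profit to zero, 56 - (1/2)q_Z - q_F = 0, i.e. q_F = (56 - (1/2)q_Z).
The leader anticipates this reaction. Substituting into P = 76 - 0.5Q gives P = 48 - (1/4)q_Z, so π_Z = (48 - (1/4)q_Z)q_Z - 13q_Z.
Maximising: ∂π_Z/∂q_Z = 35 - (1/2)q_Z = 0, giving q_Z = 70.
Then q_F = (56 - (1/2)·70) = 21.
Total output Q = 91, so price P = 76 - (1/2)·91 = 61/2.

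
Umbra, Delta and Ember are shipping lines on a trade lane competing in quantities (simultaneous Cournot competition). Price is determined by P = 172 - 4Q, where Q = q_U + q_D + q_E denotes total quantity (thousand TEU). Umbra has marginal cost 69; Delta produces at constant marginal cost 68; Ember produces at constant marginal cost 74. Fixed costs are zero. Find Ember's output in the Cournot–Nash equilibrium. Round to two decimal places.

5.44

Umbra's profit: π_U = (172 - 4Q)q_U - (69q_U). Setting ∂π_U/∂q_U = 0: 103 - 8q_U - 4(q_D + q_E) = 0.
Delta's first-order condition: 104 - 8q_D - 4(q_U + q_E) = 0.
Ember's profit: π_E = (172 - 4Q)q_E - (74q_E). Setting ∂π_E/∂q_E = 0: 98 - 8q_E - 4(q_U + q_D) = 0.
Summing all 3 equations gives 305 − 16Q = 0, hence Q = 305/16.
Back-substituting: q_U = (103 − 305/4)/4 = 107/16, q_D = (104 − 305/4)/4 = 111/16, q_E = (98 − 305/4)/4 = 87/16.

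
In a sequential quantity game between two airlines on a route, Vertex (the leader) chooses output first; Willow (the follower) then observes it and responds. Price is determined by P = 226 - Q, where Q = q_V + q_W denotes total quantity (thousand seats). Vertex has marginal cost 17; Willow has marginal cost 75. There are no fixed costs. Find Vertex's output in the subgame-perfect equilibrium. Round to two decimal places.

Solve by backward induction. Given q_V, the follower Willow maximises π_W = (226 - q_V - q_W)q_W - 75q_W.
Setting the follower's marginal profit to zero, 151 - q_V - 2q_W = 0, i.e. q_W = (151 - q_V)/2.
Vertex substitutes q_W(q_V) into its own profit: π_V = q_V(226 - q_V - (151 - q_V)/2) - 17q_V = (301/2 - (1/2)q_V)q_V - 17q_V.
Leader FOC: 267/2 - q_V = 0, so q_V = 267/2.
Then q_W = (151 - 267/2)/2 = 35/4.

133.50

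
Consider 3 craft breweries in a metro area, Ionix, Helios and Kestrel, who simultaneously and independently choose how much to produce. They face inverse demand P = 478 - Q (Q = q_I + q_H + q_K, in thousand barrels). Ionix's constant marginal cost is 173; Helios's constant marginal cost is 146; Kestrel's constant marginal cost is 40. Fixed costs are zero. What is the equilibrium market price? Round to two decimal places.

209.25

Ionix's profit: π_I = (478 - Q)q_I - (173q_I). Setting ∂π_I/∂q_I = 0: 305 - 2q_I - (q_H + q_K) = 0.
Helios's profit: π_H = (478 - Q)q_H - (146q_H). Setting ∂π_H/∂q_H = 0: 332 - 2q_H - (q_I + q_K) = 0.
Kestrel's first-order condition: 438 - 2q_K - (q_I + q_H) = 0.
Adding the 3 conditions: 1075 − 2Q − 2Q = 0, i.e. Q = 1075/4.
Back-substituting: q_I = (305 − 1075/4) = 145/4, q_H = (332 − 1075/4) = 253/4, q_K = (438 − 1075/4) = 677/4.
Total output Q = 1075/4, so price P = 478 - 1075/4 = 837/4.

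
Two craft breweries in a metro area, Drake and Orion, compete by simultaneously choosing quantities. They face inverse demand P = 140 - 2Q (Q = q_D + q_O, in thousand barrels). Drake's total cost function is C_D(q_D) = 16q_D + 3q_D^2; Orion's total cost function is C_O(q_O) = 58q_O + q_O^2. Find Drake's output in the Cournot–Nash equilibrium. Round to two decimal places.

10.36

Drake's profit: π_D = (140 - 2Q)q_D - (16q_D + 3q_D²). Setting ∂π_D/∂q_D = 0: 124 - 10q_D - 2(q_O) = 0.
Orion's profit: π_O = (140 - 2Q)q_O - (58q_O + q_O²). Setting ∂π_O/∂q_O = 0: 82 - 6q_O - 2(q_D) = 0.
Best responses: q_D = (124 - 2q_O)/10, q_O = (82 - 2q_D)/6.
Solving the pair: q_D = 145/14, q_O = 143/14.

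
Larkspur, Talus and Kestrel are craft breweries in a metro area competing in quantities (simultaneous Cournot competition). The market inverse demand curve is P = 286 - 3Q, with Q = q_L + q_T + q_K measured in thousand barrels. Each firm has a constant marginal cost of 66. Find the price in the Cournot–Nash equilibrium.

A representative firm's profit is π_i = q_i(286 - 3Q) - 66q_i.
First-order condition (treating rivals' output as given): 220 - 6q_i - 3·Σ_{j≠i} q_j = 0.
With identical firms every q_j equals q_i, so Σ_{j≠i} q_j = 2q_i and 220 = 12q_i, giving q_i = 55/3.
Total output Q = 55, so price P = 286 - 3·55 = 121.

121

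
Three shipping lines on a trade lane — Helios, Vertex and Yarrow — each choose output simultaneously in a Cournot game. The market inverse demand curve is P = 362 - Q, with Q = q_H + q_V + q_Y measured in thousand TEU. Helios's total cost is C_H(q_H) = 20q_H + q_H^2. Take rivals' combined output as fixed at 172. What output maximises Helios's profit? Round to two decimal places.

With rivals' combined output fixed at 172, Helios's profit is π_H = (362 - 172 - q_H)q_H - (20q_H + q_H²) = (190 - q_H)q_H - (20q_H + q_H²).
∂π_H/∂q_H = 170 - 4q_H = 0, so q_H = 85/2.

42.50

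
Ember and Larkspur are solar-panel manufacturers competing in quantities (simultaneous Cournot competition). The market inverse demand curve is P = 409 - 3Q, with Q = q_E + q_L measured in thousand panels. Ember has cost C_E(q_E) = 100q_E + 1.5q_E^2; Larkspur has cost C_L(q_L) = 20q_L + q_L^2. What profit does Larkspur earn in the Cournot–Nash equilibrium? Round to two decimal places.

Ember's profit: π_E = (409 - 3Q)q_E - (100q_E + (3/2)q_E²). Setting ∂π_E/∂q_E = 0: 309 - 9q_E - 3(q_L) = 0.
Larkspur's first-order condition: 389 - 8q_L - 3(q_E) = 0.
Best responses: q_E = (309 - 3q_L)/9, q_L = (389 - 3q_E)/8.
Substituting one into the other gives q_E = 145/7 and q_L = 286/7.
Price P = 409 - 3·(431/7) = 1570/7.
Larkspur's profit: (1570/7)·(286/7) - 20·(286/7) - (286/7)² = 6677.2245.

6677.22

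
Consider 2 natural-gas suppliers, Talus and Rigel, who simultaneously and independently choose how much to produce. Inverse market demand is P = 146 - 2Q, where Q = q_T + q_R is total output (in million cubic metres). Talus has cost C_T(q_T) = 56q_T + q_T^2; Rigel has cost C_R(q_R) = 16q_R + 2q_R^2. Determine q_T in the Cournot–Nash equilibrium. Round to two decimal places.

10.45

Talus's profit: π_T = (146 - 2Q)q_T - (56q_T + q_T²). Setting ∂π_T/∂q_T = 0: 90 - 6q_T - 2(q_R) = 0.
Rigel's profit: π_R = (146 - 2Q)q_R - (16q_R + 2q_R²). Setting ∂π_R/∂q_R = 0: 130 - 8q_R - 2(q_T) = 0.
So q_T = (90 - 2q_R)/6 and q_R = (130 - 2q_T)/8.
Substituting one into the other gives q_T = 115/11 and q_R = 150/11.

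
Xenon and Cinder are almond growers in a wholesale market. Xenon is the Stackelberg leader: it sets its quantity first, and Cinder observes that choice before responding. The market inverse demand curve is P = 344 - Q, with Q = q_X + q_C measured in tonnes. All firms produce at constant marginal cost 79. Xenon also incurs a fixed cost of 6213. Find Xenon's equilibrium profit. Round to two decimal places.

2565.13

Solve by backward induction. Given q_X, the follower Cinder maximises π_C = (344 - q_X - q_C)q_C - 79q_C.
Follower FOC: 265 - q_X - 2q_C = 0, so q_C(q_X) = (265 - q_X)/2.
Xenon substitutes q_C(q_X) into its own profit: π_X = q_X(344 - q_X - (265 - q_X)/2) - 79q_X = (423/2 - (1/2)q_X)q_X - 79q_X.
The leader's first-order condition 265/2 - q_X = 0 yields q_X = 265/2.
Then q_C = (265 - 265/2)/2 = 265/4.
Price P = 344 - 795/4 = 581/4.
Xenon's profit: (581/4 - 79)·(265/2) - 6213 = 2565.1250.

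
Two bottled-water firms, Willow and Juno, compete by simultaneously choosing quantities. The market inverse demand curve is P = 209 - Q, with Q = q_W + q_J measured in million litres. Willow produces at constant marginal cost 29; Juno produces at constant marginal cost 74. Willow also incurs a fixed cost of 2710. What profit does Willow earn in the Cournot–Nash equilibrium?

Willow's profit: π_W = (209 - Q)q_W - (29q_W). Setting ∂π_W/∂q_W = 0: 180 - 2q_W - (q_J) = 0.
Juno's profit: π_J = (209 - Q)q_J - (74q_J). Setting ∂π_J/∂q_J = 0: 135 - 2q_J - (q_W) = 0.
Rearranging gives the reaction functions q_W = (180 - q_J)/2 and q_J = (135 - q_W)/2.
Solving the pair: q_W = 75, q_J = 30.
Price P = 209 - 105 = 104.
Willow's profit: (104 - 29)·75 - 2710 = 2915.

2915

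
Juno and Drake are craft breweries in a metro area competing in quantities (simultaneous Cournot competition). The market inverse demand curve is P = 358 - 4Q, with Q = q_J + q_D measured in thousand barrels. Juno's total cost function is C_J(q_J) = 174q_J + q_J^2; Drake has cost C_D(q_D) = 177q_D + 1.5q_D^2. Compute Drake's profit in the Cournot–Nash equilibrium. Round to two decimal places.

717.99

Juno's profit: π_J = (358 - 4Q)q_J - (174q_J + q_J²). Setting ∂π_J/∂q_J = 0: 184 - 10q_J - 4(q_D) = 0.
Drake's profit: π_D = (358 - 4Q)q_D - (177q_D + (3/2)q_D²). Setting ∂π_D/∂q_D = 0: 181 - 11q_D - 4(q_J) = 0.
So q_J = (184 - 4q_D)/10 and q_D = (181 - 4q_J)/11.
Solving the pair: q_J = 650/47, q_D = 537/47.
Price P = 358 - 4·(1187/47) = 256.9787.
Drake's profit: 256.9787·(537/47) - 177·(537/47) - (3/2)(537/47)² = 717.9853.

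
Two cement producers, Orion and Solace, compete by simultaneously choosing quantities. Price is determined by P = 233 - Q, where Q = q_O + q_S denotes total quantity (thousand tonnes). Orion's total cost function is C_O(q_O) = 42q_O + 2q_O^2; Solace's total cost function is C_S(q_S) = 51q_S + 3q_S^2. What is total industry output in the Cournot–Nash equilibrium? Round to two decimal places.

Orion's profit: π_O = (233 - Q)q_O - (42q_O + 2q_O²). Setting ∂π_O/∂q_O = 0: 191 - 6q_O - (q_S) = 0.
Solace's profit: π_S = (233 - Q)q_S - (51q_S + 3q_S²). Setting ∂π_S/∂q_S = 0: 182 - 8q_S - (q_O) = 0.
So q_O = (191 - q_S)/6 and q_S = (182 - q_O)/8.
Substituting one into the other gives q_O = 1346/47 and q_S = 901/47.
Total output Q = 1346/47 + 901/47 = 47.8085.

47.81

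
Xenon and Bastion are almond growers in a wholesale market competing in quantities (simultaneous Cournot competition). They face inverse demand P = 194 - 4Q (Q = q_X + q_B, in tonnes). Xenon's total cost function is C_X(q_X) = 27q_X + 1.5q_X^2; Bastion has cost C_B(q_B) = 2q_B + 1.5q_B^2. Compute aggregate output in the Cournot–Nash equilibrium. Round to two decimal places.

Xenon's profit: π_X = (194 - 4Q)q_X - (27q_X + (3/2)q_X²). Setting ∂π_X/∂q_X = 0: 167 - 11q_X - 4(q_B) = 0.
Bastion's profit: π_B = (194 - 4Q)q_B - (2q_B + (3/2)q_B²). Setting ∂π_B/∂q_B = 0: 192 - 11q_B - 4(q_X) = 0.
So q_X = (167 - 4q_B)/11 and q_B = (192 - 4q_X)/11.
Solving the pair: q_X = 1069/105, q_B = 1444/105.
Total output Q = 1069/105 + 1444/105 = 359/15.

23.93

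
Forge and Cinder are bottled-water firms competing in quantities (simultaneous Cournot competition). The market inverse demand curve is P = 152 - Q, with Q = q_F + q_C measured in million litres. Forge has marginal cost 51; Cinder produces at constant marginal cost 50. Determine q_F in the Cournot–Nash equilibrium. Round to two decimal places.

33.33

Forge's profit: π_F = (152 - Q)q_F - (51q_F). Setting ∂π_F/∂q_F = 0: 101 - 2q_F - (q_C) = 0.
Cinder's profit: π_C = (152 - Q)q_C - (50q_C). Setting ∂π_C/∂q_C = 0: 102 - 2q_C - (q_F) = 0.
So q_F = (101 - q_C)/2 and q_C = (102 - q_F)/2.
Substituting one into the other gives q_F = 100/3 and q_C = 103/3.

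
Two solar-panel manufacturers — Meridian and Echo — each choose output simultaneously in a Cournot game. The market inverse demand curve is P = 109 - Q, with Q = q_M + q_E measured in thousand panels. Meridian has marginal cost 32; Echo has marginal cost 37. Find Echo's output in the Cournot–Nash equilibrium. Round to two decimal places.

22.33

Meridian's profit: π_M = (109 - Q)q_M - (32q_M). Setting ∂π_M/∂q_M = 0: 77 - 2q_M - (q_E) = 0.
Echo's first-order condition: 72 - 2q_E - (q_M) = 0.
Best responses: q_M = (77 - q_E)/2, q_E = (72 - q_M)/2.
Substituting one into the other gives q_M = 82/3 and q_E = 67/3.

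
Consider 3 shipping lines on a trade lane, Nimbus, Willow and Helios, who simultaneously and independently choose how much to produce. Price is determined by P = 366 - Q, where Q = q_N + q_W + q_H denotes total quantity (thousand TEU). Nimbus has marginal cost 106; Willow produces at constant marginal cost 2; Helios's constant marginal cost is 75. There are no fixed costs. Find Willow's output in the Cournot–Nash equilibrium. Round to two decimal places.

Nimbus's profit: π_N = (366 - Q)q_N - (106q_N). Setting ∂π_N/∂q_N = 0: 260 - 2q_N - (q_W + q_H) = 0.
Willow's profit: π_W = (366 - Q)q_W - (2q_W). Setting ∂π_W/∂q_W = 0: 364 - 2q_W - (q_N + q_H) = 0.
Helios's first-order condition: 291 - 2q_H - (q_N + q_W) = 0.
Summing all 3 equations gives 915 − 4Q = 0, hence Q = 915/4.
Back-substituting: q_N = (260 − 915/4) = 125/4, q_W = (364 − 915/4) = 541/4, q_H = (291 − 915/4) = 249/4.

135.25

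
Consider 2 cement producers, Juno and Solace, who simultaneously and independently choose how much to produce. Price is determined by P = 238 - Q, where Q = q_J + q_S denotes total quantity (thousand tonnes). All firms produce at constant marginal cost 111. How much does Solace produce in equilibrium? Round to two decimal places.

A representative firm's profit is π_i = q_i(238 - Q) - 111q_i.
First-order condition (treating rivals' output as given): 127 - 2q_i - q_j = 0.
By symmetry each firm produces the same amount; substituting q_j = q_i yields q_i = 127/3.

42.33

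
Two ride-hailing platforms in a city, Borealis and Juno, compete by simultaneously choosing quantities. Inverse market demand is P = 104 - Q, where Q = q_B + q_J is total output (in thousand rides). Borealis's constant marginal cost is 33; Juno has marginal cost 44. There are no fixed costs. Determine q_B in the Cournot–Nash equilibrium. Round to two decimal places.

Borealis's profit: π_B = (104 - Q)q_B - (33q_B). Setting ∂π_B/∂q_B = 0: 71 - 2q_B - (q_J) = 0.
Juno's profit: π_J = (104 - Q)q_J - (44q_J). Setting ∂π_J/∂q_J = 0: 60 - 2q_J - (q_B) = 0.
So q_B = (71 - q_J)/2 and q_J = (60 - q_B)/2.
Solving the pair: q_B = 82/3, q_J = 49/3.

27.33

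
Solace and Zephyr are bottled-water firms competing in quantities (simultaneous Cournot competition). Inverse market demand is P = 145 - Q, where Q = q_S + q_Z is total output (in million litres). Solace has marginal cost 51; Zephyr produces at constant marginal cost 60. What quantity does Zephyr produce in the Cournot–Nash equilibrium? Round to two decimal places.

25.33

Solace's profit: π_S = (145 - Q)q_S - (51q_S). Setting ∂π_S/∂q_S = 0: 94 - 2q_S - (q_Z) = 0.
Zephyr's first-order condition: 85 - 2q_Z - (q_S) = 0.
Best responses: q_S = (94 - q_Z)/2, q_Z = (85 - q_S)/2.
Substituting one into the other gives q_S = 103/3 and q_Z = 76/3.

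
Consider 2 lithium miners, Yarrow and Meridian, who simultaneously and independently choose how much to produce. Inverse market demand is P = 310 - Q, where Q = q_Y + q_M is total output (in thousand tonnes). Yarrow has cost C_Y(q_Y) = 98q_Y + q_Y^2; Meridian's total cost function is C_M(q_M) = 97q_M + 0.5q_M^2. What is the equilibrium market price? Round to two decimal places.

Yarrow's profit: π_Y = (310 - Q)q_Y - (98q_Y + q_Y²). Setting ∂π_Y/∂q_Y = 0: 212 - 4q_Y - (q_M) = 0.
Meridian's profit: π_M = (310 - Q)q_M - (97q_M + (1/2)q_M²). Setting ∂π_M/∂q_M = 0: 213 - 3q_M - (q_Y) = 0.
Best responses: q_Y = (212 - q_M)/4, q_M = (213 - q_Y)/3.
Substituting one into the other gives q_Y = 423/11 and q_M = 640/11.
Total output Q = 1063/11, so price P = 310 - 1063/11 = 213.3636.

213.36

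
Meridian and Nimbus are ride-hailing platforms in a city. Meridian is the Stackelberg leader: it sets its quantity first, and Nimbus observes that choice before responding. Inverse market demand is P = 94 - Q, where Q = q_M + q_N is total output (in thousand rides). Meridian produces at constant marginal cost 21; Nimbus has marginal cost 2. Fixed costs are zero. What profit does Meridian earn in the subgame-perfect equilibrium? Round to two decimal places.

The follower Nimbus best-responds to any q_M: π_N = (94 - Q)q_N - 2q_N.
Follower FOC: 92 - q_M - 2q_N = 0, so q_N(q_M) = (92 - q_M)/2.
Meridian substitutes q_N(q_M) into its own profit: π_M = q_M(94 - q_M - (92 - q_M)/2) - 21q_M = (48 - (1/2)q_M)q_M - 21q_M.
Leader FOC: 27 - q_M = 0, so q_M = 27.
Then q_N = (92 - 27)/2 = 65/2.
Price P = 94 - 119/2 = 69/2.
Meridian's profit: (69/2 - 21)·27 = 729/2.

364.50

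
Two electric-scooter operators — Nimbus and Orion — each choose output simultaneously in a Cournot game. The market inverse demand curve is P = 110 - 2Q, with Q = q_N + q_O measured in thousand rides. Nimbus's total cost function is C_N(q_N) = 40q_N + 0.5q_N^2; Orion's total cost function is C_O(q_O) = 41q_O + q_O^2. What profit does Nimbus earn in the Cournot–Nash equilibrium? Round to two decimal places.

294.10

Nimbus's profit: π_N = (110 - 2Q)q_N - (40q_N + (1/2)q_N²). Setting ∂π_N/∂q_N = 0: 70 - 5q_N - 2(q_O) = 0.
Orion's profit: π_O = (110 - 2Q)q_O - (41q_O + q_O²). Setting ∂π_O/∂q_O = 0: 69 - 6q_O - 2(q_N) = 0.
Best responses: q_N = (70 - 2q_O)/5, q_O = (69 - 2q_N)/6.
Substituting one into the other gives q_N = 141/13 and q_O = 205/26.
Price P = 110 - 2·(487/26) = 943/13.
Nimbus's profit: (943/13)·(141/13) - 40·(141/13) - (1/2)(141/13)² = 294.0976.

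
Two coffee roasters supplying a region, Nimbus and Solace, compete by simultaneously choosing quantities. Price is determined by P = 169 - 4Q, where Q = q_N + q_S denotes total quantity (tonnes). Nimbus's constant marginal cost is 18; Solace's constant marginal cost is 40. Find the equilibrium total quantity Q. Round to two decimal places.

23.33

Nimbus's profit: π_N = (169 - 4Q)q_N - (18q_N). Setting ∂π_N/∂q_N = 0: 151 - 8q_N - 4(q_S) = 0.
Solace's first-order condition: 129 - 8q_S - 4(q_N) = 0.
Best responses: q_N = (151 - 4q_S)/8, q_S = (129 - 4q_N)/8.
Substituting one into the other gives q_N = 173/12 and q_S = 107/12.
Total output Q = 173/12 + 107/12 = 70/3.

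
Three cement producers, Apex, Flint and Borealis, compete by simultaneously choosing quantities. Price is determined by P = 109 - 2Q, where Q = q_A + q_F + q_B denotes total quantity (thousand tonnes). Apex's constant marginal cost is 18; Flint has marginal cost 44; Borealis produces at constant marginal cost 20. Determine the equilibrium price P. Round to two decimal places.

Apex's profit: π_A = (109 - 2Q)q_A - (18q_A). Setting ∂π_A/∂q_A = 0: 91 - 4q_A - 2(q_F + q_B) = 0.
Flint's first-order condition: 65 - 4q_F - 2(q_A + q_B) = 0.
Borealis's first-order condition: 89 - 4q_B - 2(q_A + q_F) = 0.
Adding the 3 first-order conditions: 245 − 8Q = 0, so Q = 245/8.
Back-substituting: q_A = (91 − 245/4)/2 = 119/8, q_F = (65 − 245/4)/2 = 15/8, q_B = (89 − 245/4)/2 = 111/8.
Total output Q = 245/8, so price P = 109 - 2·(245/8) = 191/4.

47.75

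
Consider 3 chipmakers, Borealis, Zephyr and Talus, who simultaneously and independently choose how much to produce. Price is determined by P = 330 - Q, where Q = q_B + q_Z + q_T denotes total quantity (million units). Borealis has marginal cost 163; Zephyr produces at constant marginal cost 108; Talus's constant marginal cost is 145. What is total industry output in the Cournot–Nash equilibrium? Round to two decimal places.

Borealis's profit: π_B = (330 - Q)q_B - (163q_B). Setting ∂π_B/∂q_B = 0: 167 - 2q_B - (q_Z + q_T) = 0.
Zephyr's first-order condition: 222 - 2q_Z - (q_B + q_T) = 0.
Talus's profit: π_T = (330 - Q)q_T - (145q_T). Setting ∂π_T/∂q_T = 0: 185 - 2q_T - (q_B + q_Z) = 0.
Adding the 3 conditions: 574 − 2Q − 2Q = 0, i.e. Q = 287/2.
Back-substituting: q_B = (167 − 287/2) = 47/2, q_Z = (222 − 287/2) = 157/2, q_T = (185 − 287/2) = 83/2.
Total output Q = 47/2 + 157/2 + 83/2 = 287/2.

143.50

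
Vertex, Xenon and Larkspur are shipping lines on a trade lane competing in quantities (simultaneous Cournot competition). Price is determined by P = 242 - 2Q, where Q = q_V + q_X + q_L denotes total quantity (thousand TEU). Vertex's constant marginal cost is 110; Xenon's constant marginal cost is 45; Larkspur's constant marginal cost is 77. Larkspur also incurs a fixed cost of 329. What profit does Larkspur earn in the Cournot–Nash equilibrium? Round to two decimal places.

532.13

Vertex's profit: π_V = (242 - 2Q)q_V - (110q_V). Setting ∂π_V/∂q_V = 0: 132 - 4q_V - 2(q_X + q_L) = 0.
Xenon's profit: π_X = (242 - 2Q)q_X - (45q_X). Setting ∂π_X/∂q_X = 0: 197 - 4q_X - 2(q_V + q_L) = 0.
Larkspur's first-order condition: 165 - 4q_L - 2(q_V + q_X) = 0.
Summing all 3 equations gives 494 − 8Q = 0, hence Q = 247/4.
Back-substituting: q_V = (132 − 247/2)/2 = 17/4, q_X = (197 − 247/2)/2 = 147/4, q_L = (165 − 247/2)/2 = 83/4.
Price P = 242 - 2·(247/4) = 237/2.
Larkspur's profit: (237/2 - 77)·(83/4) - 329 = 532.1250.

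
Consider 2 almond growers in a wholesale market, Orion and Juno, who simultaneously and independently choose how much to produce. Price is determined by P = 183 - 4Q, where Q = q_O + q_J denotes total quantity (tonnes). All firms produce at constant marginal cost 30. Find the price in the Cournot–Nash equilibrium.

81

Each firm earns π_i = (183 - 4Q)q_i - 30q_i.
First-order condition (treating rivals' output as given): 153 - 8q_i - 4q_j = 0.
With identical firms every q_j equals q_i, so q_j = q_i and 153 = 12q_i, giving q_i = 51/4.
Total output Q = 51/2, so price P = 183 - 4·(51/2) = 81.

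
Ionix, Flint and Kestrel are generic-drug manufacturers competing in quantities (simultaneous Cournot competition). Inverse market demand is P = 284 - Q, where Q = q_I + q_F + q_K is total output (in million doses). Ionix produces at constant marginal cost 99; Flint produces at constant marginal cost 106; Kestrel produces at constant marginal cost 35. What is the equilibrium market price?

131

Ionix's profit: π_I = (284 - Q)q_I - (99q_I). Setting ∂π_I/∂q_I = 0: 185 - 2q_I - (q_F + q_K) = 0.
Flint's profit: π_F = (284 - Q)q_F - (106q_F). Setting ∂π_F/∂q_F = 0: 178 - 2q_F - (q_I + q_K) = 0.
Kestrel's profit: π_K = (284 - Q)q_K - (35q_K). Setting ∂π_K/∂q_K = 0: 249 - 2q_K - (q_I + q_F) = 0.
Adding the 3 conditions: 612 − 2Q − 2Q = 0, i.e. Q = 153.
Back-substituting: q_I = (185 − 153) = 32, q_F = (178 − 153) = 25, q_K = (249 − 153) = 96.
Total output Q = 153, so price P = 284 - 153 = 131.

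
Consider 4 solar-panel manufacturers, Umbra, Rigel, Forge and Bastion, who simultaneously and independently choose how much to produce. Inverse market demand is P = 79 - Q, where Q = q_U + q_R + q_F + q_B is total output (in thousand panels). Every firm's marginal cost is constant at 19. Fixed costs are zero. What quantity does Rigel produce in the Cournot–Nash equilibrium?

Each firm earns π_i = (79 - Q)q_i - 19q_i.
First-order condition (treating rivals' output as given): 60 - 2q_i - Σ_{j≠i} q_j = 0.
With identical firms every q_j equals q_i, so Σ_{j≠i} q_j = 3q_i and 60 = 5q_i, giving q_i = 12.

12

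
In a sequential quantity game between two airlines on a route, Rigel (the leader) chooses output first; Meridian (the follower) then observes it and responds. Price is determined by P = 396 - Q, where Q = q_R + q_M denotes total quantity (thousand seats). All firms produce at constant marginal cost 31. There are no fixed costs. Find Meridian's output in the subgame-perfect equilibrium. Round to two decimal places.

The follower Meridian best-responds to any q_R: π_M = (396 - Q)q_M - 31q_M.
∂π_M/∂q_M = 365 - q_R - 2q_M = 0 gives the reaction function q_M = (365 - q_R)/2.
The leader anticipates this reaction. Substituting into P = 396 - Q gives P = 427/2 - (1/2)q_R, so π_R = (427/2 - (1/2)q_R)q_R - 31q_R.
The leader's first-order condition 365/2 - q_R = 0 yields q_R = 365/2.
Then q_M = (365 - 365/2)/2 = 365/4.

91.25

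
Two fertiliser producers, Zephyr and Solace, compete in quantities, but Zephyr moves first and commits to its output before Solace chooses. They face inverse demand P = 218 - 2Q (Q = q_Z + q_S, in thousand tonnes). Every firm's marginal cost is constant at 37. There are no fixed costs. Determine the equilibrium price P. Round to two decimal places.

Solve by backward induction. Given q_Z, the follower Solace maximises π_S = (218 - 2q_Z - 2q_S)q_S - 37q_S.
Setting the follower's marginal profit to zero, 181 - 2q_Z - 4q_S = 0, i.e. q_S = (181 - 2q_Z)/4.
Zephyr substitutes q_S(q_Z) into its own profit: π_Z = q_Z(218 - 2q_Z - (181 - 2q_Z)/2) - 37q_Z = (255/2 - q_Z)q_Z - 37q_Z.
The leader's first-order condition 181/2 - 2q_Z = 0 yields q_Z = 181/4.
Then q_S = (181 - 2·(181/4))/4 = 181/8.
Total output Q = 543/8, so price P = 218 - 2·(543/8) = 329/4.

82.25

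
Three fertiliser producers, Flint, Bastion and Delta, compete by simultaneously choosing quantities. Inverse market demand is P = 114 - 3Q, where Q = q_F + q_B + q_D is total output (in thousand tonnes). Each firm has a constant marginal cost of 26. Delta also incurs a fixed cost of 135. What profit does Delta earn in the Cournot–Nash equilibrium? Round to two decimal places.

26.33

Each firm earns π_i = (114 - 3Q)q_i - 26q_i.
First-order condition (treating rivals' output as given): 88 - 6q_i - 3·Σ_{j≠i} q_j = 0.
With identical firms every q_j equals q_i, so Σ_{j≠i} q_j = 2q_i and 88 = 12q_i, giving q_i = 22/3.
Price P = 114 - 3·22 = 48.
Delta's profit: (48 - 26)·(22/3) - 135 = 79/3.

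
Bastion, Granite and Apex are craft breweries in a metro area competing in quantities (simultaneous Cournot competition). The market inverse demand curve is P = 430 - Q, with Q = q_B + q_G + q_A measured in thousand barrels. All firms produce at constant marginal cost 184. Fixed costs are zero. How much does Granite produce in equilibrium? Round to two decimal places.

Each firm earns π_i = (430 - Q)q_i - 184q_i.
Setting ∂π_i/∂q_i = 0 with rivals' quantities fixed: 246 - 2q_i - Σ_{j≠i} q_j = 0.
With identical firms every q_j equals q_i, so Σ_{j≠i} q_j = 2q_i and 246 = 4q_i, giving q_i = 123/2.

61.50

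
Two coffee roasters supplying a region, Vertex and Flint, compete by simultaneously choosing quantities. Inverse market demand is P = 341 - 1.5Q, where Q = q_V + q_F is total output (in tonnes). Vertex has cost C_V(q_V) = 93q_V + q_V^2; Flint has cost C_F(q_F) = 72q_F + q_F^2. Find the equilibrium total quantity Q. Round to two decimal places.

Vertex's profit: π_V = (341 - 1.5Q)q_V - (93q_V + q_V²). Setting ∂π_V/∂q_V = 0: 248 - 5q_V - (3/2)(q_F) = 0.
Flint's first-order condition: 269 - 5q_F - (3/2)(q_V) = 0.
Rearranging gives the reaction functions q_V = (248 - (3/2)q_F)/5 and q_F = (269 - (3/2)q_V)/5.
Substituting one into the other gives q_V = 478/13 and q_F = 556/13.
Total output Q = 478/13 + 556/13 = 1034/13.

79.54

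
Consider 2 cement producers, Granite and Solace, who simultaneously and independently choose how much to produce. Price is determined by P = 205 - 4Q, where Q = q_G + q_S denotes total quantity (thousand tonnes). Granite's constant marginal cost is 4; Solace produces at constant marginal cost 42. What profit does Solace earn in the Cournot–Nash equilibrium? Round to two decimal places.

434.03

Granite's profit: π_G = (205 - 4Q)q_G - (4q_G). Setting ∂π_G/∂q_G = 0: 201 - 8q_G - 4(q_S) = 0.
Solace's profit: π_S = (205 - 4Q)q_S - (42q_S). Setting ∂π_S/∂q_S = 0: 163 - 8q_S - 4(q_G) = 0.
So q_G = (201 - 4q_S)/8 and q_S = (163 - 4q_G)/8.
Solving the pair: q_G = 239/12, q_S = 125/12.
Price P = 205 - 4·(91/3) = 251/3.
Solace's profit: (251/3 - 42)·(125/12) = 434.0278.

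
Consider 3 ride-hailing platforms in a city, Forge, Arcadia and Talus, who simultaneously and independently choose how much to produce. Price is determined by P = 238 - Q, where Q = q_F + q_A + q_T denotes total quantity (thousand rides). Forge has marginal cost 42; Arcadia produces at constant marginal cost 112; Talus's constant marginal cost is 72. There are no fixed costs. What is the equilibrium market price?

116

Forge's profit: π_F = (238 - Q)q_F - (42q_F). Setting ∂π_F/∂q_F = 0: 196 - 2q_F - (q_A + q_T) = 0.
Arcadia's first-order condition: 126 - 2q_A - (q_F + q_T) = 0.
Talus's first-order condition: 166 - 2q_T - (q_F + q_A) = 0.
Adding the 3 conditions: 488 − 2Q − 2Q = 0, i.e. Q = 122.
Back-substituting: q_F = (196 − 122) = 74, q_A = (126 − 122) = 4, q_T = (166 − 122) = 44.
Total output Q = 122, so price P = 238 - 122 = 116.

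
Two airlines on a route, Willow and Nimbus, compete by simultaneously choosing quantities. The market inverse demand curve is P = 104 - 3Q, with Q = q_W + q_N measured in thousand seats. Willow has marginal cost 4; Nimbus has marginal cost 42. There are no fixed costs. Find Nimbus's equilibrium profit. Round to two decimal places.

Willow's profit: π_W = (104 - 3Q)q_W - (4q_W). Setting ∂π_W/∂q_W = 0: 100 - 6q_W - 3(q_N) = 0.
Nimbus's profit: π_N = (104 - 3Q)q_N - (42q_N). Setting ∂π_N/∂q_N = 0: 62 - 6q_N - 3(q_W) = 0.
So q_W = (100 - 3q_N)/6 and q_N = (62 - 3q_W)/6.
Solving the pair: q_W = 46/3, q_N = 8/3.
Price P = 104 - 3·18 = 50.
Nimbus's profit: (50 - 42)·(8/3) = 64/3.

21.33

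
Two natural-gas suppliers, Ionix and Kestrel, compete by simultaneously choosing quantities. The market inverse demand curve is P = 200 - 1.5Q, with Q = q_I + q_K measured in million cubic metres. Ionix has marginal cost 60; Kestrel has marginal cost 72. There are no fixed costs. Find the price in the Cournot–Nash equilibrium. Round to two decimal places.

110.67

Ionix's profit: π_I = (200 - 1.5Q)q_I - (60q_I). Setting ∂π_I/∂q_I = 0: 140 - 3q_I - (3/2)(q_K) = 0.
Kestrel's profit: π_K = (200 - 1.5Q)q_K - (72q_K). Setting ∂π_K/∂q_K = 0: 128 - 3q_K - (3/2)(q_I) = 0.
Best responses: q_I = (140 - (3/2)q_K)/3, q_K = (128 - (3/2)q_I)/3.
Solving the pair: q_I = 304/9, q_K = 232/9.
Total output Q = 536/9, so price P = 200 - (3/2)·(536/9) = 332/3.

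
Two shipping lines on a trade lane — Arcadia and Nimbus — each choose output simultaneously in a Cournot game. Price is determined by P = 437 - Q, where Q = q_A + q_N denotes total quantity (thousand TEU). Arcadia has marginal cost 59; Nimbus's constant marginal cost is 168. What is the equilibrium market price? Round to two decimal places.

Arcadia's profit: π_A = (437 - Q)q_A - (59q_A). Setting ∂π_A/∂q_A = 0: 378 - 2q_A - (q_N) = 0.
Nimbus's profit: π_N = (437 - Q)q_N - (168q_N). Setting ∂π_N/∂q_N = 0: 269 - 2q_N - (q_A) = 0.
Rearranging gives the reaction functions q_A = (378 - q_N)/2 and q_N = (269 - q_A)/2.
Solving the pair: q_A = 487/3, q_N = 160/3.
Total output Q = 647/3, so price P = 437 - 647/3 = 664/3.

221.33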